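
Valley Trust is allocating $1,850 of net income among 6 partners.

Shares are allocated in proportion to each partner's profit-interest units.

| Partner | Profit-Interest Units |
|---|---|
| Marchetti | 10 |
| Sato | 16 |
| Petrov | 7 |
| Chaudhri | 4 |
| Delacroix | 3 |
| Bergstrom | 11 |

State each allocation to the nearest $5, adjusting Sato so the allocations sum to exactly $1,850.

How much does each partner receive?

Marchetti: $365; Sato: $575; Petrov: $255; Chaudhri: $145; Delacroix: $110; Bergstrom: $400

Profit-interest units total: 51.
Raw shares: Marchetti 10/51 × $1,850 = 362.75; Sato 16/51 × $1,850 = 580.39; Petrov 7/51 × $1,850 = 253.92; Chaudhri 4/51 × $1,850 = 145.10; Delacroix 3/51 × $1,850 = 108.82; Bergstrom 11/51 × $1,850 = 399.02.
At nearest $5: Marchetti $365; Sato $580; Petrov $255; Chaudhri $145; Delacroix $110; Bergstrom $400. Sum = $1,855.
Difference $1,850 − $1,855 = −$5 applied to Sato: Sato becomes $575.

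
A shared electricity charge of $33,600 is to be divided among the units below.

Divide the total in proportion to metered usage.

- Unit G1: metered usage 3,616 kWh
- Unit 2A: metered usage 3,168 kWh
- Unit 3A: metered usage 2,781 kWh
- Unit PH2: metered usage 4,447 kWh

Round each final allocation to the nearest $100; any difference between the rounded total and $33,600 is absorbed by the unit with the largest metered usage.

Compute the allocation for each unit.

Unit G1: $8,700 | Unit 2A: $7,600 | Unit 3A: $6,700 | Unit PH2: $10,600

Total metered usage = 14,012.
Pro-rata amounts: Unit G1 3,616/14,012 × $33,600 = 8,670.97; Unit 2A 3,168/14,012 × $33,600 = 7,596.69; Unit 3A 2,781/14,012 × $33,600 = 6,668.68; Unit PH2 4,447/14,012 × $33,600 = 10,663.66.
At nearest $100: Unit G1 $8,700; Unit 2A $7,600; Unit 3A $6,700; Unit PH2 $10,700. Sum = $33,700.
Difference $33,600 − $33,700 = −$100 applied to largest metered usage (Unit PH2): Unit PH2 becomes $10,600.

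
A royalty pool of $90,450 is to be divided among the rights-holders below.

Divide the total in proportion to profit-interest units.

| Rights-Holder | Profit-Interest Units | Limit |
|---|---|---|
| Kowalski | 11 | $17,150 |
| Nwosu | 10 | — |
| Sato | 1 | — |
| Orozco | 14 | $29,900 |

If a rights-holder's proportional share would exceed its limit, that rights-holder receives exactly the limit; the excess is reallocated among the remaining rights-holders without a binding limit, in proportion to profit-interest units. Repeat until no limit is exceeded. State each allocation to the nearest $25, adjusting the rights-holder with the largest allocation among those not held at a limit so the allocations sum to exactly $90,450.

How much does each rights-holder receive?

Kowalski: $17,150 | Nwosu: $39,450 | Sato: $3,950 | Orozco: $29,900

Total profit-interest units = 36.
Unconstrained shares: Kowalski 27,637.50; Nwosu 25,125.00; Sato 2,512.50; Orozco 35,175.00.
Cap binds for Kowalski ($17,150), Orozco ($29,900); residual $43,400 reallocated over remaining profit-interest units 11.
Redistributed shares: Nwosu 39,454.55 → $39,450; Sato 3,945.45 → $3,950.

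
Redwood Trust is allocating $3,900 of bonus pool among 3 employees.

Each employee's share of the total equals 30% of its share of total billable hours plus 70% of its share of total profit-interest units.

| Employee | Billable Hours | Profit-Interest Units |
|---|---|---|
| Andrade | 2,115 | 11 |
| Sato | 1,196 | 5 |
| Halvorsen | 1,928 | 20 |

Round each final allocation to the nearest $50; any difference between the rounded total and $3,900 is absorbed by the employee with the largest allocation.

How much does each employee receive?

Billable hours total 5,239; profit-interest units total 36.
Blended shares (30% billable hours + 70% profit-interest units): Andrade 0.3350; Sato 0.1657; Halvorsen 0.4993.
Unrounded shares: Andrade 1,306.50; Sato 646.26; Halvorsen 1,947.24.
At nearest $50: Andrade $1,300; Sato $650; Halvorsen $1,950. Sum = $3,900.
Sum already equals the total — no adjustment.

Andrade: $1,300 | Sato: $650 | Halvorsen: $1,950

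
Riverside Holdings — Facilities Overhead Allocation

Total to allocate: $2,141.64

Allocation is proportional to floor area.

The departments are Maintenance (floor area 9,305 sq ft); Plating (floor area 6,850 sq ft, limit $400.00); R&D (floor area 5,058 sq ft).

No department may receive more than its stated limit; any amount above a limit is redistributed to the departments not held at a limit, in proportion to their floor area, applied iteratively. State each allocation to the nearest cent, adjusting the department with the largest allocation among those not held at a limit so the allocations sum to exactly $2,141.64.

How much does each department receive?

Combined floor area = 21,213.
Proportional shares (ignoring caps): Maintenance 939.4221; Plating 691.5681; R&D 510.6498.
Cap binds for Plating ($400.00); remaining pool $1,741.64 reallocated over remaining floor area 14,363.
Shares after redistribution: Maintenance 1,128.3130 → $1,128.31; R&D 613.3270 → $613.33.

Maintenance: $1,128.31 · Plating: $400.00 · R&D: $613.33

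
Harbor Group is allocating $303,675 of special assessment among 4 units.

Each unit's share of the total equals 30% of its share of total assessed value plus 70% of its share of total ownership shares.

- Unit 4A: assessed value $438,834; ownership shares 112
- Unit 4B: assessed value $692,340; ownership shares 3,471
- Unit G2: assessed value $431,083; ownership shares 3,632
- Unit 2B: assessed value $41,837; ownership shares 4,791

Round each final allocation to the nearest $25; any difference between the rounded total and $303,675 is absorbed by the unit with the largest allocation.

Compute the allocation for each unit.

Unit 4A: $26,900 · Unit 4B: $100,775 · Unit G2: $88,800 · Unit 2B: $87,200

Assessed value total 1,604,094; ownership shares total 12,006.
Blended shares (30% assessed value + 70% ownership shares): Unit 4A 0.0886; Unit 4B 0.3319; Unit G2 0.2924; Unit 2B 0.2872.
Raw shares: Unit 4A 26,906.04; Unit 4B 100,776.45; Unit G2 88,789.27; Unit 2B 87,203.24.
At nearest $25: Unit 4A $26,900; Unit 4B $100,775; Unit G2 $88,800; Unit 2B $87,200. Sum = $303,675.
Rounded total matches; no reconciliation needed.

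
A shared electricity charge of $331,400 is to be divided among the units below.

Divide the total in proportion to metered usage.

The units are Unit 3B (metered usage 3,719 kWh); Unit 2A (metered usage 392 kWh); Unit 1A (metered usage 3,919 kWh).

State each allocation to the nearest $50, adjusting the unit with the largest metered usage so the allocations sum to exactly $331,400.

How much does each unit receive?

Total metered usage = 8,030.
Proportional shares: Unit 3B 3,719/8,030 × $331,400 = 153,484.01; Unit 2A 392/8,030 × $331,400 = 16,177.93; Unit 1A 3,919/8,030 × $331,400 = 161,738.06.
At nearest $50: Unit 3B $153,500; Unit 2A $16,200; Unit 1A $161,750. Sum = $331,450.
Difference $331,400 − $331,450 = −$50 applied to largest metered usage (Unit 1A): Unit 1A becomes $161,700.

Unit 3B: $153,500 | Unit 2A: $16,200 | Unit 1A: $161,700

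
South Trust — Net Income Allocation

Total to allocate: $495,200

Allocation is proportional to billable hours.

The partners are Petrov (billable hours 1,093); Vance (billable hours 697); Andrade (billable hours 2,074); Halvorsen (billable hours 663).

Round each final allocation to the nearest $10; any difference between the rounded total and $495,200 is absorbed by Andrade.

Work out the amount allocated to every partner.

Petrov: $119,560 | Vance: $76,240 | Andrade: $226,880 | Halvorsen: $72,520

Combined billable hours = 4,527.
Pro-rata amounts: Petrov 1,093/4,527 × $495,200 = 119,561.21; Vance 697/4,527 × $495,200 = 76,243.52; Andrade 2,074/4,527 × $495,200 = 226,870.95; Halvorsen 663/4,527 × $495,200 = 72,524.32.
Rounded to nearest $10: Petrov $119,560; Vance $76,240; Andrade $226,870; Halvorsen $72,520. Sum = $495,190.
Difference $495,200 − $495,190 = +$10 applied to Andrade: Andrade becomes $226,880.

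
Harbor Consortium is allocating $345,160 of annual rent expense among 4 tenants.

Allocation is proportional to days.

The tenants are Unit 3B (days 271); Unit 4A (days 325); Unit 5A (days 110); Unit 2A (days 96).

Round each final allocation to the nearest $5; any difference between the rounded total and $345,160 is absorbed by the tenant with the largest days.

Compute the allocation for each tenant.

Unit 3B: $116,630 | Unit 4A: $139,875 | Unit 5A: $47,340 | Unit 2A: $41,315

Total days = 802.
Proportional shares: Unit 3B 271/802 × $345,160 = 116,631.37; Unit 4A 325/802 × $345,160 = 139,871.57; Unit 5A 110/802 × $345,160 = 47,341.15; Unit 2A 96/802 × $345,160 = 41,315.91.
After rounding ($5): Unit 3B $116,630; Unit 4A $139,870; Unit 5A $47,340; Unit 2A $41,315. Sum = $345,155.
Difference $345,160 − $345,155 = +$5 applied to largest days (Unit 4A): Unit 4A becomes $139,875.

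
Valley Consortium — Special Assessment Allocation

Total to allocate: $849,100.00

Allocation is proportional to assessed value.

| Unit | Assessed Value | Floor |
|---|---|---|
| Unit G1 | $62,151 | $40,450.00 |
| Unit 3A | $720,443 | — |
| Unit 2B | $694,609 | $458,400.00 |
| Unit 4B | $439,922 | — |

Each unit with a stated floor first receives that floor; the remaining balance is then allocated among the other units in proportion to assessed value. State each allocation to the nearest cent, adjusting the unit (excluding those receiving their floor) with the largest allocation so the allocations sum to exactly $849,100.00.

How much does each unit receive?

Unit G1: $40,450.00; Unit 3A: $217,461.89; Unit 2B: $458,400.00; Unit 4B: $132,788.11

Guaranteed amounts: Unit G1 $40,450.00; Unit 2B $458,400.00. Balance $350,250.00.
Balance split over remaining assessed value 1,160,365: Unit 3A 217,461.8855 → $217,461.89; Unit 4B 132,788.1145 → $132,788.11.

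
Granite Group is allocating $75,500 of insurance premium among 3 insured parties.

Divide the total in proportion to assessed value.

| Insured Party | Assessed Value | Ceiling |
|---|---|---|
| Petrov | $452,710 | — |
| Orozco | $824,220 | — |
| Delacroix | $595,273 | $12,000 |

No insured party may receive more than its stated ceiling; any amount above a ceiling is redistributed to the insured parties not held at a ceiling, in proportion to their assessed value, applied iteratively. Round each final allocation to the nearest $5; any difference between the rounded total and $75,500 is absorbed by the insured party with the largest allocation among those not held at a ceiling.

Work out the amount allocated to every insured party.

Assessed value total: 1,872,203.
Unconstrained shares: Petrov 18,256.36; Orozco 33,238.17; Delacroix 24,005.47.
Cap binds for Delacroix ($12,000); residual $63,500 reallocated over remaining assessed value 1,276,930.
Redistributed shares: Petrov 22,512.66 → $22,515; Orozco 40,987.34 → $40,985.

Petrov: $22,515 | Orozco: $40,985 | Delacroix: $12,000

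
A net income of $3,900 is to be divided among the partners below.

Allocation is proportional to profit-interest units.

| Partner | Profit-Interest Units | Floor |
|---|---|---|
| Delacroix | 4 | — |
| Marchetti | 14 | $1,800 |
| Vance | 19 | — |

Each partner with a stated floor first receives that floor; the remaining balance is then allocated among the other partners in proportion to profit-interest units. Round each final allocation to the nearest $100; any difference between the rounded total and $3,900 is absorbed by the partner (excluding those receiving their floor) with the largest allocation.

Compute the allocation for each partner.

Delacroix: $400; Marchetti: $1,800; Vance: $1,700

Fund the minimums — Marchetti $1,800. Balance $2,100.
Balance split over remaining profit-interest units 23: Delacroix 365.22 → $400; Vance 1,734.78 → $1,700.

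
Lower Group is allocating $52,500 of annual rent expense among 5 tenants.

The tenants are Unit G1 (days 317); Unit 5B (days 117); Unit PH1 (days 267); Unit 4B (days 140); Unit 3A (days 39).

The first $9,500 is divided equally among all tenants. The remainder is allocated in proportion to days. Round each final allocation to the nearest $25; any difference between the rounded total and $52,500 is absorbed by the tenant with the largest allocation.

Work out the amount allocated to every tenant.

Unit G1: $17,375 | Unit 5B: $7,625 | Unit PH1: $14,950 | Unit 4B: $8,750 | Unit 3A: $3,800

$9,500 shared equally gives $1,900 per tenant.
Remainder $43,000 by days (total 880): Unit G1 15,489.77 → $15,500; Unit 5B 5,717.05 → $5,725; Unit PH1 13,046.59 → $13,050; Unit 4B 6,840.91 → $6,850; Unit 3A 1,905.68 → $1,900.
Rounding difference −$25 on remainder applied to Unit G1.
Totals: Unit G1 $1,900 + $15,475 = $17,375; Unit 5B $1,900 + $5,725 = $7,625; Unit PH1 $1,900 + $13,050 = $14,950; Unit 4B $1,900 + $6,850 = $8,750; Unit 3A $1,900 + $1,900 = $3,800.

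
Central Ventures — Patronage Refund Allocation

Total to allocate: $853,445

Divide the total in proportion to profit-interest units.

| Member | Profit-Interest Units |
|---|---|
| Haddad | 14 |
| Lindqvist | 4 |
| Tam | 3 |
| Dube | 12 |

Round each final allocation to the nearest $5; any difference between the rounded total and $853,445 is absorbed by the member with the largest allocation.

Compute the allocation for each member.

Haddad: $362,065 | Lindqvist: $103,450 | Tam: $77,585 | Dube: $310,345

Sum of profit-interest units: 33.
Pro-rata amounts: Haddad 14/33 × $853,445 = 362,067.58; Lindqvist 4/33 × $853,445 = 103,447.88; Tam 3/33 × $853,445 = 77,585.91; Dube 12/33 × $853,445 = 310,343.64.
Rounded to nearest $5: Haddad $362,070; Lindqvist $103,450; Tam $77,585; Dube $310,345. Sum = $853,450.
Difference $853,445 − $853,450 = −$5 applied to largest allocation (Haddad): Haddad becomes $362,065.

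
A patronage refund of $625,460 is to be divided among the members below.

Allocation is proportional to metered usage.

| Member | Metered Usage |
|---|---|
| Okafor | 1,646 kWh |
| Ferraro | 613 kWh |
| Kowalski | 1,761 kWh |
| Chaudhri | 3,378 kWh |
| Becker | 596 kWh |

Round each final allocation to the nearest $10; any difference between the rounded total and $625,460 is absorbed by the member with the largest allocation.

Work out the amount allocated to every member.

Total metered usage = 7,994.
Proportional shares: Okafor 1,646/7,994 × $625,460 = 128,784.98; Ferraro 613/7,994 × $625,460 = 47,961.84; Kowalski 1,761/7,994 × $625,460 = 137,782.72; Chaudhri 3,378/7,994 × $625,460 = 264,298.71; Becker 596/7,994 × $625,460 = 46,631.74.
At nearest $10: Okafor $128,780; Ferraro $47,960; Kowalski $137,780; Chaudhri $264,300; Becker $46,630. Sum = $625,450.
Difference $625,460 − $625,450 = +$10 applied to largest allocation (Chaudhri): Chaudhri becomes $264,310.

Okafor: $128,780; Ferraro: $47,960; Kowalski: $137,780; Chaudhri: $264,310; Becker: $46,630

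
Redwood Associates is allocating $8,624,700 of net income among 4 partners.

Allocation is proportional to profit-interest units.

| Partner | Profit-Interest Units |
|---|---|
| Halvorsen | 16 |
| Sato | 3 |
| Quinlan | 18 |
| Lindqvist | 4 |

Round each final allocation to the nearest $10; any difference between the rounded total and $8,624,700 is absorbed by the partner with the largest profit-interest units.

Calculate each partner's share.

Halvorsen: $3,365,740 · Sato: $631,080 · Quinlan: $3,786,450 · Lindqvist: $841,430

Combined profit-interest units = 16 + 3 + 18 + 4 = 41.
Pro-rata amounts: Halvorsen 3,365,736.59; Sato 631,075.61; Quinlan 3,786,453.66; Lindqvist 841,434.15.
At nearest $10: Halvorsen $3,365,740; Sato $631,080; Quinlan $3,786,450; Lindqvist $841,430. Sum = $8,624,700.
Rounded total matches; no reconciliation needed.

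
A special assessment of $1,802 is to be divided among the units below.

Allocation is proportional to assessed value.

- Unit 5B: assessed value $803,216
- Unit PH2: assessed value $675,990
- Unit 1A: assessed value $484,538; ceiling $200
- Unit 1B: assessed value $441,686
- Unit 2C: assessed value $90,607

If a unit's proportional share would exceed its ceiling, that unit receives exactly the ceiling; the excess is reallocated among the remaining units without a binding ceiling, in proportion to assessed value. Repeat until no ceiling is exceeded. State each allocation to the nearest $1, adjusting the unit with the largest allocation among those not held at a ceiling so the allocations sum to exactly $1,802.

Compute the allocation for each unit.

Assessed value total: 2,496,037.
Proportional shares (ignoring caps): Unit 5B 579.88; Unit PH2 488.03; Unit 1A 349.81; Unit 1B 318.87; Unit 2C 65.41.
Held at cap: Unit 1A ($200); remaining pool $1,602 reallocated over remaining assessed value 2,011,499.
Remaining shares: Unit 5B 639.70 → $640; Unit PH2 538.37 → $538; Unit 1B 351.77 → $352; Unit 2C 72.16 → $72.

Unit 5B: $640 | Unit PH2: $538 | Unit 1A: $200 | Unit 1B: $352 | Unit 2C: $72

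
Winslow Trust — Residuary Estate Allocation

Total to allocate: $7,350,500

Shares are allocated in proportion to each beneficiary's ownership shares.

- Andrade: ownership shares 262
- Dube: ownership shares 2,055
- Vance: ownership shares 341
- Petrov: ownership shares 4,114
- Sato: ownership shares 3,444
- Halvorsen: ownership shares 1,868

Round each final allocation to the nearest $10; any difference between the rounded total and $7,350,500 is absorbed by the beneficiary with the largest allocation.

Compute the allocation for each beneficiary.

Total ownership shares = 12,084.
Pro-rata amounts: Andrade 262/12,084 × $7,350,500 = 159,370.32; Dube 2,055/12,084 × $7,350,500 = 1,250,022.96; Vance 341/12,084 × $7,350,500 = 207,424.74; Petrov 4,114/12,084 × $7,350,500 = 2,502,479.06; Sato 3,444/12,084 × $7,350,500 = 2,094,929.00; Halvorsen 1,868/12,084 × $7,350,500 = 1,136,273.92.
After rounding ($10): Andrade $159,370; Dube $1,250,020; Vance $207,420; Petrov $2,502,480; Sato $2,094,930; Halvorsen $1,136,270. Sum = $7,350,490.
Difference $7,350,500 − $7,350,490 = +$10 applied to largest allocation (Petrov): Petrov becomes $2,502,490.

Andrade: $159,370; Dube: $1,250,020; Vance: $207,420; Petrov: $2,502,490; Sato: $2,094,930; Halvorsen: $1,136,270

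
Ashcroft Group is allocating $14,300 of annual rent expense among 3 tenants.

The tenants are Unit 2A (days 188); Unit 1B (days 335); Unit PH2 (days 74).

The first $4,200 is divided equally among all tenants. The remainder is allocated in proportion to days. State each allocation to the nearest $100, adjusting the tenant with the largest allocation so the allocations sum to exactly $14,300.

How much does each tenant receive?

Unit 2A: $4,600 · Unit 1B: $7,000 · Unit PH2: $2,700

First tranche $4,200 split equally: $1,400 each.
Remainder $10,100 by days (total 597): Unit 2A 3,180.57 → $3,200; Unit 1B 5,667.50 → $5,700; Unit PH2 1,251.93 → $1,300.
Rounding difference −$100 on remainder applied to Unit 1B.
Totals: Unit 2A $1,400 + $3,200 = $4,600; Unit 1B $1,400 + $5,600 = $7,000; Unit PH2 $1,400 + $1,300 = $2,700.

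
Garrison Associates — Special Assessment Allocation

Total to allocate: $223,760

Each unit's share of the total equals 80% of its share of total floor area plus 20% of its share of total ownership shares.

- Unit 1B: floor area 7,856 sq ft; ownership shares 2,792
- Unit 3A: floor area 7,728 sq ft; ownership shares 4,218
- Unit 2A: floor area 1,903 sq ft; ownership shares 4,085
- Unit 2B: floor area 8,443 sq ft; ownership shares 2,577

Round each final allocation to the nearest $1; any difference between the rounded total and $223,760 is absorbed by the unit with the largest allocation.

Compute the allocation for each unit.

Unit 1B: $63,373 · Unit 3A: $67,156 · Unit 2A: $26,509 · Unit 2B: $66,722

Totals — floor area 25,930, ownership shares 13,672.
Combined weights (80% floor area + 20% ownership shares): Unit 1B 0.2832; Unit 3A 0.3001; Unit 2A 0.1185; Unit 2B 0.2982.
Pro-rata amounts: Unit 1B 63,372.91; Unit 3A 67,156.93; Unit 2A 26,508.64; Unit 2B 66,721.52.
Rounded to nearest $1: Unit 1B $63,373; Unit 3A $67,157; Unit 2A $26,509; Unit 2B $66,722. Sum = $223,761.
Difference $223,760 − $223,761 = −$1 applied to largest allocation (Unit 3A): Unit 3A becomes $67,156.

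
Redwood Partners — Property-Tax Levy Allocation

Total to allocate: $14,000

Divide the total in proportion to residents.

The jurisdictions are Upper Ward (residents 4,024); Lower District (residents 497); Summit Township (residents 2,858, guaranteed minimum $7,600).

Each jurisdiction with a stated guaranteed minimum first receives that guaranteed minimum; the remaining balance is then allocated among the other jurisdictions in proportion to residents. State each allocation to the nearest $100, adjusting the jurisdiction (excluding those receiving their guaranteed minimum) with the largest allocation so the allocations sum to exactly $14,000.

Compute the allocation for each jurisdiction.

Guaranteed amounts: Summit Township $7,600. Balance $6,400.
Balance split over remaining residents 4,521: Upper Ward 5,696.44 → $5,700; Lower District 703.56 → $700.

Upper Ward: $5,700; Lower District: $700; Summit Township: $7,600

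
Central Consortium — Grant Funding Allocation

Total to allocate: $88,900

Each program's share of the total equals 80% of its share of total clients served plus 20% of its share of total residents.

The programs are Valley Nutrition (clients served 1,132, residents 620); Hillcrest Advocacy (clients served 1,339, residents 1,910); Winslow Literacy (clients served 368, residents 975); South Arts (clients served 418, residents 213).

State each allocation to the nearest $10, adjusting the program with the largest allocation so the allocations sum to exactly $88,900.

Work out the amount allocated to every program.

Valley Nutrition: $27,680 | Hillcrest Advocacy: $38,370 | Winslow Literacy: $12,700 | South Arts: $10,150

Clients served total 3,257; residents total 3,718.
Blended shares (80% clients served + 20% residents): Valley Nutrition 0.3114; Hillcrest Advocacy 0.4316; Winslow Literacy 0.1428; South Arts 0.1141.
Proportional shares: Valley Nutrition 27,683.33; Hillcrest Advocacy 38,372.35; Winslow Literacy 12,698.25; South Arts 10,146.06.
After rounding ($10): Valley Nutrition $27,680; Hillcrest Advocacy $38,370; Winslow Literacy $12,700; South Arts $10,150. Sum = $88,900.
Sum already equals the total — no adjustment.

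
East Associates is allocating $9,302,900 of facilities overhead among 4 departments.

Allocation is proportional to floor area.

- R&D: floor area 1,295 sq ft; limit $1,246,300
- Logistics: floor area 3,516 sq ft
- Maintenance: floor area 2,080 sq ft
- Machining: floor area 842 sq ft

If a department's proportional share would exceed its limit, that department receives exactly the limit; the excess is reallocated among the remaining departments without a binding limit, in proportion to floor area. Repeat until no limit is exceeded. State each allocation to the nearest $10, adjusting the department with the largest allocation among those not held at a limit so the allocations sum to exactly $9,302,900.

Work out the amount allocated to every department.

R&D: $1,246,300; Logistics: $4,399,970; Maintenance: $2,602,940; Machining: $1,053,690

Total floor area = 7,733.
Pro-rata shares before constraints: R&D 1,557,901.91; Logistics 4,229,793.92; Maintenance 2,502,267.17; Machining 1,012,937.00.
Cap binds for R&D ($1,246,300); residual $8,056,600 reallocated over remaining floor area 6,438.
Redistributed shares: Logistics 4,399,969.80 → $4,399,970; Maintenance 2,602,940.04 → $2,602,940; Machining 1,053,690.15 → $1,053,690.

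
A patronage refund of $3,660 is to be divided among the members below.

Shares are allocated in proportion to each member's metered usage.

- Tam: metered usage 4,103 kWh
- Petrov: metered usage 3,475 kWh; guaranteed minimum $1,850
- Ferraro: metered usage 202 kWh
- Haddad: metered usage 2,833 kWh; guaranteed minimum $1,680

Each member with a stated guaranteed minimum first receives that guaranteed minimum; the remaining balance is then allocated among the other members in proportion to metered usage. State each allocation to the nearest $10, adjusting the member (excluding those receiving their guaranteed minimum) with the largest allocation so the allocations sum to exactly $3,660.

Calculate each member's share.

Fund the minimums — Petrov $1,850; Haddad $1,680. Residual $130.
Residual split over remaining metered usage 4,305: Tam 123.90 → $120; Ferraro 6.10 → $10.

Tam: $120; Petrov: $1,850; Ferraro: $10; Haddad: $1,680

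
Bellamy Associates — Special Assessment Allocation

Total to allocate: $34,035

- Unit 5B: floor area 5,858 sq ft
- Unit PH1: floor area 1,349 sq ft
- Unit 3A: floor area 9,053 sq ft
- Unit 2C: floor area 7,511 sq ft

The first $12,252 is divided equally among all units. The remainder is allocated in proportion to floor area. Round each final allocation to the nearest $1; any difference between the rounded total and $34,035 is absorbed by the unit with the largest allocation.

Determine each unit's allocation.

First tranche $12,252 split equally: $3,063 each.
Remainder $21,783 by floor area (total 23,771): Unit 5B 5,368.09 → $5,368; Unit PH1 1,236.18 → $1,236; Unit 3A 8,295.89 → $8,296; Unit 2C 6,882.85 → $6,883.
Totals: Unit 5B $3,063 + $5,368 = $8,431; Unit PH1 $3,063 + $1,236 = $4,299; Unit 3A $3,063 + $8,296 = $11,359; Unit 2C $3,063 + $6,883 = $9,946.

Unit 5B: $8,431 · Unit PH1: $4,299 · Unit 3A: $11,359 · Unit 2C: $9,946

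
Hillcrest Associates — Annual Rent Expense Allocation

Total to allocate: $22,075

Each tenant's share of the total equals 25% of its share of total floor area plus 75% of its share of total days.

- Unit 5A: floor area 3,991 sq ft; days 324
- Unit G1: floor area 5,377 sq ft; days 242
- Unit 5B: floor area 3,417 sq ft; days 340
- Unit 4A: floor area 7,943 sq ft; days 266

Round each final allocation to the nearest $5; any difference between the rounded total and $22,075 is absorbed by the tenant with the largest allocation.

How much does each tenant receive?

Floor area total 20,728; days total 1,172.
Combined weights (25% floor area + 75% days): Unit 5A 0.2555; Unit G1 0.2197; Unit 5B 0.2588; Unit 4A 0.2660.
Proportional shares: Unit 5A 5,639.57; Unit G1 4,850.22; Unit 5B 5,712.77; Unit 4A 5,872.44.
At nearest $5: Unit 5A $5,640; Unit G1 $4,850; Unit 5B $5,715; Unit 4A $5,870. Sum = $22,075.
No rounding difference to absorb.

Unit 5A: $5,640 | Unit G1: $4,850 | Unit 5B: $5,715 | Unit 4A: $5,870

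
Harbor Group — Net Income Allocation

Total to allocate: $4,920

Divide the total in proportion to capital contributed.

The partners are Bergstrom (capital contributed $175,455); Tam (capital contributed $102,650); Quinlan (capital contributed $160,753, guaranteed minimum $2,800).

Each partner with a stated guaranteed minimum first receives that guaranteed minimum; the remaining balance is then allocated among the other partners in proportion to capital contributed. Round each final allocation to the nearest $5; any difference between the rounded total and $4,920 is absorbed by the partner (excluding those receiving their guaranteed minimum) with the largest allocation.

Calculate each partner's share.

Guaranteed amounts: Quinlan $2,800. Residual $2,120.
Residual split over remaining capital contributed 278,105: Bergstrom 1,337.497 → $1,335; Tam 782.503 → $785.

Bergstrom: $1,335 · Tam: $785 · Quinlan: $2,800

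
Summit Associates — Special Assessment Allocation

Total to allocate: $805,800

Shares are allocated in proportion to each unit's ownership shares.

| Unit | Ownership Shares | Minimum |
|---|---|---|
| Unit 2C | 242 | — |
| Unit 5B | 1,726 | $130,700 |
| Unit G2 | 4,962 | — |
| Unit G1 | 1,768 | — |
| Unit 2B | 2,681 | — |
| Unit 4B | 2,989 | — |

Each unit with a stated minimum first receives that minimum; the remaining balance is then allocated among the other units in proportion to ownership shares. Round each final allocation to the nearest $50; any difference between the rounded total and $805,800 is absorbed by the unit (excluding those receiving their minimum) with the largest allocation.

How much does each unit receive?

Fund the minimums — Unit 5B $130,700. Residual $675,100.
Residual split over remaining ownership shares 12,642: Unit 2C 12,923.13 → $12,900; Unit G2 264,977.55 → $265,000; Unit G1 94,413.61 → $94,400; Unit 2B 143,169.05 → $143,150; Unit 4B 159,616.67 → $159,600.
Rounding difference +$50 applied to Unit G2 → $265,050.

Unit 2C: $12,900 · Unit 5B: $130,700 · Unit G2: $265,050 · Unit G1: $94,400 · Unit 2B: $143,150 · Unit 4B: $159,600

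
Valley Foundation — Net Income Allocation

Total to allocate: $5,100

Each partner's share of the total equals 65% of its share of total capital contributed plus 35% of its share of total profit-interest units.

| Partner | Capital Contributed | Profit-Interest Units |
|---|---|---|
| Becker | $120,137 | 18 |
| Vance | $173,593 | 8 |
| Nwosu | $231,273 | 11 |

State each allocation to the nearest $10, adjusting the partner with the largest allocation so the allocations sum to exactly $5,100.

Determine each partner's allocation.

Totals — capital contributed 525,003, profit-interest units 37.
Composite weights (65% capital contributed + 35% profit-interest units): Becker 0.3190; Vance 0.2906; Nwosu 0.3904.
Proportional shares: Becker 1,626.95; Vance 1,482.06; Nwosu 1,990.99.
At nearest $10: Becker $1,630; Vance $1,480; Nwosu $1,990. Sum = $5,100.
Rounded total matches; no reconciliation needed.

Becker: $1,630; Vance: $1,480; Nwosu: $1,990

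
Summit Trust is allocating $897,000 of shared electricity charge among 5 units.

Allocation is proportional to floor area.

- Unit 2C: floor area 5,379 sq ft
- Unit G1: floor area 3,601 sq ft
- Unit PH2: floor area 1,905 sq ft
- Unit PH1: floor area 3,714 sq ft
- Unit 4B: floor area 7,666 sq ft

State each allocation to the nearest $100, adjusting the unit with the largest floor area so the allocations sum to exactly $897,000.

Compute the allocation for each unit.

Combined floor area = 22,265.
Raw shares: Unit 2C 5,379/22,265 × $897,000 = 216,706.18; Unit G1 3,601/22,265 × $897,000 = 145,075.10; Unit PH2 1,905/22,265 × $897,000 = 76,747.59; Unit PH1 3,714/22,265 × $897,000 = 149,627.58; Unit 4B 7,666/22,265 × $897,000 = 308,843.57.
After rounding ($100): Unit 2C $216,700; Unit G1 $145,100; Unit PH2 $76,700; Unit PH1 $149,600; Unit 4B $308,800. Sum = $896,900.
Difference $897,000 − $896,900 = +$100 applied to largest floor area (Unit 4B): Unit 4B becomes $308,900.

Unit 2C: $216,700; Unit G1: $145,100; Unit PH2: $76,700; Unit PH1: $149,600; Unit 4B: $308,900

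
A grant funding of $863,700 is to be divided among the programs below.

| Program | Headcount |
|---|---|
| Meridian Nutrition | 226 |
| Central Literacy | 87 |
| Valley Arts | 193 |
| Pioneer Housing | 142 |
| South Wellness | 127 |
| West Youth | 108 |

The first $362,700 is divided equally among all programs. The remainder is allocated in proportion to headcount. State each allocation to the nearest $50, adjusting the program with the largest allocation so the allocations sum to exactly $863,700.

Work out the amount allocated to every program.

$362,700 shared equally gives $60,450 per program.
Remainder $501,000 by headcount (total 883): Meridian Nutrition 128,228.77 → $128,250; Central Literacy 49,362.40 → $49,350; Valley Arts 109,505.10 → $109,500; Pioneer Housing 80,568.52 → $80,550; South Wellness 72,057.76 → $72,050; West Youth 61,277.46 → $61,300.
Totals: Meridian Nutrition $60,450 + $128,250 = $188,700; Central Literacy $60,450 + $49,350 = $109,800; Valley Arts $60,450 + $109,500 = $169,950; Pioneer Housing $60,450 + $80,550 = $141,000; South Wellness $60,450 + $72,050 = $132,500; West Youth $60,450 + $61,300 = $121,750.

Meridian Nutrition: $188,700 · Central Literacy: $109,800 · Valley Arts: $169,950 · Pioneer Housing: $141,000 · South Wellness: $132,500 · West Youth: $121,750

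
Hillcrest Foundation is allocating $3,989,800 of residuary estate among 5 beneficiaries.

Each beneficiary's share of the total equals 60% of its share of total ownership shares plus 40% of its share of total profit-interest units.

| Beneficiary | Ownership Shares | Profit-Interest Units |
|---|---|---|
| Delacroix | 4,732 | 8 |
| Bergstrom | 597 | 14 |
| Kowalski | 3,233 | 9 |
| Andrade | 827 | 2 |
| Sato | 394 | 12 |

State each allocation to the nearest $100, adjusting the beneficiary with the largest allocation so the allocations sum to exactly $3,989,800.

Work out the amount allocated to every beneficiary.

Delacroix: $1,441,600; Bergstrom: $642,600; Kowalski: $1,110,300; Andrade: $273,300; Sato: $522,000

Totals — ownership shares 9,783, profit-interest units 45.
Composite weights (60% ownership shares + 40% profit-interest units): Delacroix 0.3613; Bergstrom 0.1611; Kowalski 0.2783; Andrade 0.0685; Sato 0.1308.
Unrounded shares: Delacroix 1,441,629.79; Bergstrom 642,593.12; Kowalski 1,110,292.46; Andrade 273,294.98; Sato 521,989.66.
Rounded to nearest $100: Delacroix $1,441,600; Bergstrom $642,600; Kowalski $1,110,300; Andrade $273,300; Sato $522,000. Sum = $3,989,800.
No rounding difference to absorb.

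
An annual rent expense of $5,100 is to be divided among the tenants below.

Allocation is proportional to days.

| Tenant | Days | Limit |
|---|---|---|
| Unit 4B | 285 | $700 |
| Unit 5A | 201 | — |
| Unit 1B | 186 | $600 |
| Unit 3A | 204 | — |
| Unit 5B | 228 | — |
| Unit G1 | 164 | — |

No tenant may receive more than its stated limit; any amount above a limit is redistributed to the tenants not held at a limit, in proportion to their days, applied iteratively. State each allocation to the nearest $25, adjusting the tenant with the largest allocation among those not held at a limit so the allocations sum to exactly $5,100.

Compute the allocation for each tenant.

Unit 4B: $700 | Unit 5A: $950 | Unit 1B: $600 | Unit 3A: $975 | Unit 5B: $1,100 | Unit G1: $775

Days total: 1,268.
Pro-rata shares before constraints: Unit 4B 1,146.29; Unit 5A 808.44; Unit 1B 748.11; Unit 3A 820.50; Unit 5B 917.03; Unit G1 659.62.
Held at cap: Unit 4B ($700), Unit 1B ($600); remaining pool $3,800 reallocated over remaining days 797.
Shares after redistribution: Unit 5A 958.34 → $950; Unit 3A 972.65 → $975; Unit 5B 1,087.08 → $1,075; Unit G1 781.93 → $775.
Rounding difference +$25 applied to Unit 5B → $1,100.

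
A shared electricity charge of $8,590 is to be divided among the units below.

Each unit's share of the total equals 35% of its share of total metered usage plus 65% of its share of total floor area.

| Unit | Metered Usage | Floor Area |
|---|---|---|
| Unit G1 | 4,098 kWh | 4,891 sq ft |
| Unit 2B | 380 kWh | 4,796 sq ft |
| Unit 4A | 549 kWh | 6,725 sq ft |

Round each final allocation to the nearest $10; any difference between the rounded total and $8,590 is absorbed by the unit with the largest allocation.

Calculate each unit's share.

Metered usage total 5,027; floor area total 16,412.
Composite weights (35% metered usage + 65% floor area): Unit G1 0.4790; Unit 2B 0.2164; Unit 4A 0.3046.
Raw shares: Unit G1 4,114.85; Unit 2B 1,858.91; Unit 4A 2,616.24.
At nearest $10: Unit G1 $4,110; Unit 2B $1,860; Unit 4A $2,620. Sum = $8,590.
No rounding difference to absorb.

Unit G1: $4,110 | Unit 2B: $1,860 | Unit 4A: $2,620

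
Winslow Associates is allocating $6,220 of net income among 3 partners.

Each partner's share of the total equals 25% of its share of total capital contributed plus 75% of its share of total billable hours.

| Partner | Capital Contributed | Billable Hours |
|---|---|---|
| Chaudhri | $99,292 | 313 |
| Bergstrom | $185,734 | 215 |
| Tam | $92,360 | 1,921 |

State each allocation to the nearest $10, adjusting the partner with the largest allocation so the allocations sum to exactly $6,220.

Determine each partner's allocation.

Totals — capital contributed 377,386, billable hours 2,449.
Combined weights (25% capital contributed + 75% billable hours): Chaudhri 0.1616; Bergstrom 0.1889; Tam 0.6495.
Proportional shares: Chaudhri 1,005.35; Bergstrom 1,174.85; Tam 4,039.80.
At nearest $10: Chaudhri $1,010; Bergstrom $1,170; Tam $4,040. Sum = $6,220.
Rounded total matches; no reconciliation needed.

Chaudhri: $1,010; Bergstrom: $1,170; Tam: $4,040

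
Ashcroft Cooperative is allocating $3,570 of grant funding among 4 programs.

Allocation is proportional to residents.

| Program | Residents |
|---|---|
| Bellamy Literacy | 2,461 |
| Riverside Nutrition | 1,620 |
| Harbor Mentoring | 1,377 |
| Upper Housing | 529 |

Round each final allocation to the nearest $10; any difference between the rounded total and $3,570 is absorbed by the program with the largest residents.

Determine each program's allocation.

Total residents = 5,987.
Pro-rata amounts: Bellamy Literacy 2,461/5,987 × $3,570 = 1,467.47; Riverside Nutrition 1,620/5,987 × $3,570 = 965.99; Harbor Mentoring 1,377/5,987 × $3,570 = 821.09; Upper Housing 529/5,987 × $3,570 = 315.44.
Rounded to nearest $10: Bellamy Literacy $1,470; Riverside Nutrition $970; Harbor Mentoring $820; Upper Housing $320. Sum = $3,580.
Difference $3,570 − $3,580 = −$10 applied to largest residents (Bellamy Literacy): Bellamy Literacy becomes $1,460.

Bellamy Literacy: $1,460 | Riverside Nutrition: $970 | Harbor Mentoring: $820 | Upper Housing: $320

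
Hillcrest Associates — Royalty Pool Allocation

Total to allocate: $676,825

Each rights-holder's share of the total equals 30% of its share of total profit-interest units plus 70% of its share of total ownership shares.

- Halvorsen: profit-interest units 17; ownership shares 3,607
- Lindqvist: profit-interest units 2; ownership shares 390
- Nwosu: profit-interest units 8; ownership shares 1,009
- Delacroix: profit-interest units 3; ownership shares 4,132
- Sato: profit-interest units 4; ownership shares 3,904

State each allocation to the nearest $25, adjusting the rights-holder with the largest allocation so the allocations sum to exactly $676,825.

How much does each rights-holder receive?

Halvorsen: $232,575; Lindqvist: $26,100; Nwosu: $84,425; Delacroix: $168,025; Sato: $165,700

Profit-interest units total 34; ownership shares total 13,042.
Composite weights (30% profit-interest units + 70% ownership shares): Halvorsen 0.3436; Lindqvist 0.0386; Nwosu 0.1247; Delacroix 0.2482; Sato 0.2448.
Pro-rata amounts: Halvorsen 232,555.45; Lindqvist 26,111.52; Nwosu 84,429.88; Delacroix 168,019.36; Sato 165,708.78.
At nearest $25: Halvorsen $232,550; Lindqvist $26,100; Nwosu $84,425; Delacroix $168,025; Sato $165,700. Sum = $676,800.
Difference $676,825 − $676,800 = +$25 applied to largest allocation (Halvorsen): Halvorsen becomes $232,575.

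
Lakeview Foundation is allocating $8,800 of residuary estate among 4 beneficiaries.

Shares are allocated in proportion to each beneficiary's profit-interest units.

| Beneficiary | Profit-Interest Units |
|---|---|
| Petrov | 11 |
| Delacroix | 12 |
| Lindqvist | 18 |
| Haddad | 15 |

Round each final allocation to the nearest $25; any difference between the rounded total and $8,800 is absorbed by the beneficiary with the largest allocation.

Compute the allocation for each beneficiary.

Total profit-interest units = 56.
Unrounded shares: Petrov 11/56 × $8,800 = 1,728.57; Delacroix 12/56 × $8,800 = 1,885.71; Lindqvist 18/56 × $8,800 = 2,828.57; Haddad 15/56 × $8,800 = 2,357.14.
Rounded to nearest $25: Petrov $1,725; Delacroix $1,875; Lindqvist $2,825; Haddad $2,350. Sum = $8,775.
Difference $8,800 − $8,775 = +$25 applied to largest allocation (Lindqvist): Lindqvist becomes $2,850.

Petrov: $1,725; Delacroix: $1,875; Lindqvist: $2,850; Haddad: $2,350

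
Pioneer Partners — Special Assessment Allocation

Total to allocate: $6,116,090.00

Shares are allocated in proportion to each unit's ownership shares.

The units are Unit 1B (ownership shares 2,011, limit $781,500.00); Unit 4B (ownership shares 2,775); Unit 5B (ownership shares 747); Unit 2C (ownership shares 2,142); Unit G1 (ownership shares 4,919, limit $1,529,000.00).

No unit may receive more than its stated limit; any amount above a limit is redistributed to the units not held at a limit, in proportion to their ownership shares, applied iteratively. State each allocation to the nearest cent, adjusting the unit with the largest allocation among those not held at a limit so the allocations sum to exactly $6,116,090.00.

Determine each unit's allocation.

Total ownership shares = 12,594.
Pro-rata shares before constraints: Unit 1B 976,612.4337; Unit 4B 1,347,637.7442; Unit 5B 362,769.5117; Unit 2C 1,040,230.6479; Unit G1 2,388,839.6625.
Cap binds for Unit 1B ($781,500.00), Unit G1 ($1,529,000.00); residual $3,805,590.00 reallocated over remaining ownership shares 5,664.
Remaining shares: Unit 4B 1,864,497.2193 → $1,864,497.22; Unit 5B 501,902.4947 → $501,902.49; Unit 2C 1,439,190.2860 → $1,439,190.29.

Unit 1B: $781,500.00 · Unit 4B: $1,864,497.22 · Unit 5B: $501,902.49 · Unit 2C: $1,439,190.29 · Unit G1: $1,529,000.00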